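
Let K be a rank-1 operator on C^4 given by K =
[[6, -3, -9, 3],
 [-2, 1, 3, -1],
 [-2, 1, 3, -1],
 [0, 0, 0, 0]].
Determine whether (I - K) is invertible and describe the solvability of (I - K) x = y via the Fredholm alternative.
(I - K) is invertible (det(I - K) = -9 ≠ 0), so for every y in C^4 the equation (I - K) x = y has a unique solution.

K has rank 1, so it is an outer product K = u v^T: every row of K is a multiple of one row vector. Reading off the entries, u = (-3, 1, 1, 0) and v = (-2, 1, 3, -1) (row i of K equals u_i·v^T). A rank-one matrix u v^T satisfies K u = u (v·u) and kills the (3)-dimensional subspace v^⊥, so its characteristic polynomial is lambda^3 (lambda - v·u) with v·u = tr K = 10. Hence the eigenvalues of I - K are 1 (multiplicity 3) and 1 - (10) = -9, so det(I - K) = -9. (Direct check: I - K =
[[-5, 3, 9, -3],
 [2, 0, -3, 1],
 [2, -1, -2, 1],
 [0, 0, 0, 1]]
has determinant -9.) The finite-dimensional Fredholm alternative says: either (I - K) is invertible, or ker(I - K) ≠ {0} and then range(I - K) = ker((I - K)^*)^⊥, with dim ker(I - K) = dim ker((I - K)^*). Since det(I - K) ≠ 0, 1 is not an eigenvalue of K and ker(I - K) = {0}, so we are in the first case: for every y there is a unique x = (I - K)^(-1) y. Explicitly, by the Sherman–Morrison formula, (I - u v^T)^(-1) = I + u v^T/(1 - v·u), i.e. (I - K)^(-1) = I + K/(-9).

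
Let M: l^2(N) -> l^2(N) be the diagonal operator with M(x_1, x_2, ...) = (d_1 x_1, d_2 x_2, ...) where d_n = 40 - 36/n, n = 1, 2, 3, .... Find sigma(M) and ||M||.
sigma(M) = {40 - 36/n : n ≥ 1} ∪ {40}; ||M|| = 40

A bounded diagonal operator on l^2 with diagonal entries d_n has spectrum equal to the closure of {d_n : n ≥ 1}: every d_n is an eigenvalue (with eigenvector e_n), so {d_n} ⊂ sigma(M); the spectrum is closed, so its closure is too; and for lambda not in the closure, (M - lambda I) has bounded inverse (the diagonal entries 1/(d_n - lambda) are bounded). For our sequence d_n = 40 - 36/n, n = 1, 2, 3, ...:
  - {d_n} = {40 - 36/n : n ≥ 1}; the only limit point is 40
  - closure = {40 - 36/n : n ≥ 1} ∪ {40}
For the norm: a diagonal operator has ||M|| = sup_n |d_n|. Here d_n = 40 - 36/n increases monotonically from d_1 = 4 toward 40, with all terms in [4, 40); so sup_n |d_n| = 40 (the supremum is the limit, not attained). So ||M|| = 40.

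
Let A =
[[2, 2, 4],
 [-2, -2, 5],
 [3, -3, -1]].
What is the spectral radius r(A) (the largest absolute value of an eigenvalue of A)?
r(A) ≈ 5.0372

The eigenvalues of A are the roots of its characteristic polynomial. With M = A (coefficients from the trace, the sum of principal 2x2 minors, and det A):
  p(λ) = det(λ I - M) = λ^3 + λ^2 + 3λ - 108.
No integer candidate from the rational root theorem (±divisors of 108) is a root, so the roots are irrational. The cubic discriminant is Δ = -320427 < 0, so there is one real root and a complex-conjugate pair. p(4) = -16 and p(5) = 57 have opposite signs, so a root lies in (4, 5); Newton's method refines it to λ ≈ 4.2564. Dividing out (λ - (4.2564)) leaves approximately λ^2 + 5.2564λ + 25.3735. For λ^2 + 5.2564λ + 25.3735 the discriminant is -73.864. It is negative, so the remaining roots are the complex-conjugate pair λ ≈ -2.6282 ± 4.2972i. Their product equals the constant term, so |λ|^2 ≈ 25.3735 and |λ| ≈ 5.0372.
Thus the eigenvalues (to 4 decimals) are 4.2564 (modulus 4.2564); -2.6282 ± 4.2972i (modulus 5.0372). The spectral radius is the largest modulus: r(A) ≈ 5.0372. (Cross-check: r(A) ≤ ||A||_2 ≈ 6.5586; equality holds whenever A is normal, though it can also hold for some non-normal A.)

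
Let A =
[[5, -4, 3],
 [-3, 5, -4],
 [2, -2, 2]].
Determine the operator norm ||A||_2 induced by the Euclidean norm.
||A||_2 = sqrt((109 + sqrt(11833))/2) ≈ 10.435 (= sqrt(largest eigenvalue of A^T A))

||A||_2 = sigma_max(A) = sqrt(lambda_max(A^T A)). Form the symmetric matrix M = A^T A =
[[38, -39, 31],
 [-39, 45, -36],
 [31, -36, 29]].
Its characteristic polynomial (trace, sum of principal 2x2 minors, determinant of M give the coefficients) is
  p(λ) = det(λ I - M) = λ^3 - 112λ^2 + 339λ - 36.
By the rational root theorem any rational root is an integer divisor of 36. Testing λ = 3: p(3) = 27 - 1008 + 1017 - 36 = 0, so λ = 3 is a root. Dividing out (λ - 3) leaves p(λ) = (λ - 3)(λ^2 - 109λ + 12). For λ^2 - 109λ + 12 the discriminant is 11833. It is nonnegative but not a perfect square, so the roots are real and irrational: λ = (109 ± sqrt(11833))/2 ≈ 108.8898, 0.1102.
So the eigenvalues of A^T A are ≈ 0.1102, 3, 108.8898 (all ≥ 0, as they must be for A^T A). The largest is λ_max = (109 + sqrt(11833))/2 ≈ 108.8898, hence ||A||_2 = sqrt(λ_max) = sqrt((109 + sqrt(11833))/2) ≈ 10.435.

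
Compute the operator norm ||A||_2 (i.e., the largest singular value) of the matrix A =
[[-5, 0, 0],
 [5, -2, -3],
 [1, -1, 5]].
||A||_2 ≈ 7.5959 (= sqrt(largest eigenvalue of A^T A))

||A||_2 = sigma_max(A) = sqrt(lambda_max(A^T A)). Form the symmetric matrix M = A^T A =
[[51, -11, -10],
 [-11, 5, 1],
 [-10, 1, 34]].
Its characteristic polynomial (trace, sum of principal 2x2 minors, determinant of M give the coefficients) is
  p(λ) = det(λ I - M) = λ^3 - 90λ^2 + 1937λ - 4225.
No integer candidate from the rational root theorem (±divisors of 4225) is a root, so the roots are irrational. The cubic discriminant is Δ = 1776422713 > 0, so there are three distinct real roots. p(2) = -703 and p(3) = 803 have opposite signs, so a root lies in (2, 3); Newton's method refines it to λ ≈ 2.4532. p(29) = 647 and p(30) = -115 have opposite signs, so a root lies in (29, 30); Newton's method refines it to λ ≈ 29.8493. p(57) = -1033 and p(58) = 473 have opposite signs, so a root lies in (57, 58); Newton's method refines it to λ ≈ 57.6975. Check (Vieta): the three roots sum to 90, matching tr M = 90.
So the eigenvalues of A^T A are ≈ 2.4532, 29.8493, 57.6975 (all ≥ 0, as they must be for A^T A). The largest is λ_max ≈ 57.6975, hence ||A||_2 = sqrt(λ_max) ≈ 7.5959.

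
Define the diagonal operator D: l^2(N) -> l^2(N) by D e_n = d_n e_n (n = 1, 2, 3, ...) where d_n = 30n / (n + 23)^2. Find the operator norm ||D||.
||D|| = 15/46 (attained at n = 23)

For D diagonal, ||D|| = sup_n |d_n|. Treat f(x) = 30x / (x + 23)^2 for real x > 0. By the quotient rule, f'(x) = 30(23 - x)/(x + 23)^3, which is positive for x < 23 and negative for x > 23. So f has a unique maximum at x = 23, and since 23 is a positive integer, the supremum over n ≥ 1 is attained at n = 23: d_23 = 30·23/(23 + 23)^2 = 30·23/2116 = 15/46. Hence ||D|| = 15/46.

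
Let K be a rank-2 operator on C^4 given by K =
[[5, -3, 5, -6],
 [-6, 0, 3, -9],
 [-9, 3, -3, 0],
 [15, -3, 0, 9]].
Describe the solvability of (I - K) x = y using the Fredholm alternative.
(I - K) is invertible (det(I - K) = 74 ≠ 0), so for every y in C^4 the equation (I - K) x = y has a unique solution.

K has rank 2 and factors as K = U V^T = u1 v1^T + u2 v2^T with u1 = (-2, -3, 0, 3), v1 = (2, 0, -1, 3), u2 = (3, 0, -3, 3), v2 = (3, -1, 1, 0) (multiplying out reproduces the displayed K). The nonzero eigenvalues of U V^T coincide with those of the 2 x 2 matrix G = V^T U = [[v1·u1, v1·u2], [v2·u1, v2·u2]] = [[5, 18], [-3, 6]], and by the Sylvester determinant identity det(I_4 - U V^T) = det(I_2 - V^T U) = det([[-4, -18], [3, -5]]) = (-4)(-5) - (-18)(3) = 74. (Direct check: I - K =
[[-4, 3, -5, 6],
 [6, 1, -3, 9],
 [9, -3, 4, 0],
 [-15, 3, 0, -8]]
has determinant 74.) The finite-dimensional Fredholm alternative says: either (I - K) is invertible, or ker(I - K) ≠ {0} and then range(I - K) = ker((I - K)^*)^⊥, with dim ker(I - K) = dim ker((I - K)^*). Since det(I - K) ≠ 0, 1 is not an eigenvalue of K and ker(I - K) = {0}, so we are in the first case: for every y there is a unique x = (I - K)^(-1) y. (Explicitly, by the Woodbury identity, (I - U V^T)^(-1) = I + U (I_2 - G)^(-1) V^T.)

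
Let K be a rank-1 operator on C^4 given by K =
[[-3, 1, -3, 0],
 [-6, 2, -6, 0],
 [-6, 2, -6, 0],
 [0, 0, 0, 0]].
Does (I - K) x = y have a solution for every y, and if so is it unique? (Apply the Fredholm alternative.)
(I - K) is invertible (det(I - K) = 8 ≠ 0), so for every y in C^4 the equation (I - K) x = y has a unique solution.

K has rank 1, so it is an outer product K = u v^T: every row of K is a multiple of one row vector. Reading off the entries, u = (-1, -2, -2, 0) and v = (3, -1, 3, 0) (row i of K equals u_i·v^T). A rank-one matrix u v^T satisfies K u = u (v·u) and kills the (3)-dimensional subspace v^⊥, so its characteristic polynomial is lambda^3 (lambda - v·u) with v·u = tr K = -7. Hence the eigenvalues of I - K are 1 (multiplicity 3) and 1 - (-7) = 8, so det(I - K) = 8. (Direct check: I - K =
[[4, -1, 3, 0],
 [6, -1, 6, 0],
 [6, -2, 7, 0],
 [0, 0, 0, 1]]
has determinant 8.) The finite-dimensional Fredholm alternative says: either (I - K) is invertible, or ker(I - K) ≠ {0} and then range(I - K) = ker((I - K)^*)^⊥, with dim ker(I - K) = dim ker((I - K)^*). Since det(I - K) ≠ 0, 1 is not an eigenvalue of K and ker(I - K) = {0}, so we are in the first case: for every y there is a unique x = (I - K)^(-1) y. Explicitly, by the Sherman–Morrison formula, (I - u v^T)^(-1) = I + u v^T/(1 - v·u), i.e. (I - K)^(-1) = I + K/(8).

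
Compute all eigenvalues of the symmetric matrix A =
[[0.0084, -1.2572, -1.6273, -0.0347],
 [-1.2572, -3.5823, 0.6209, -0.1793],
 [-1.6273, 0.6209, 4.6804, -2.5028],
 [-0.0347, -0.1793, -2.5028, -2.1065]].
sigma(A) ≈ {-4, -3, 0, 6}

A is real symmetric, so its spectrum consists of real eigenvalues. Expanding the characteristic polynomial of the displayed matrix gives
  det(λ I - A) = p(λ) = λ^4 + (1)λ^3 + (-30)λ^2 + (-71.9981)λ + (0.0017).
Solving p(λ) = 0 yields eigenvalues ≈ -4, -3, 0, 6. (A is shown rounded to 4 decimals, so these recover the underlying integer eigenvalues to within that precision.)
Verification: the trace of A = -1 equals the sum of eigenvalues -1, and det(A) ≈ 0.0017 matches the eigenvalue product 0.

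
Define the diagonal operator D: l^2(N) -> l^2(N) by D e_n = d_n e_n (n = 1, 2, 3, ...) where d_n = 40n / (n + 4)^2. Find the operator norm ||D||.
||D|| = 5/2 (attained at n = 4)

For D diagonal, ||D|| = sup_n |d_n|. Treat f(x) = 40x / (x + 4)^2 for real x > 0. By the quotient rule, f'(x) = 40(4 - x)/(x + 4)^3, which is positive for x < 4 and negative for x > 4. So f has a unique maximum at x = 4, and since 4 is a positive integer, the supremum over n ≥ 1 is attained at n = 4: d_4 = 40·4/(4 + 4)^2 = 40·4/64 = 5/2. Hence ||D|| = 5/2.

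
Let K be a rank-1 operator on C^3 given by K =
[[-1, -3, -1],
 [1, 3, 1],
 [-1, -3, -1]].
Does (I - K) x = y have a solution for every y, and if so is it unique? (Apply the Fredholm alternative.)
(I - K) is singular (det(I - K) = 0, i.e. 1 ∈ sigma(K)). (I - K) x = y is solvable iff y ⊥ ker((I - K)^*) = span{(-1, -3, -1)}, i.e. iff -y_1 - 3y_2 - y_3 = 0. When solvable, the solutions are x = y + c·(1, -1, 1), c arbitrary (ker(I - K) = span{(1, -1, 1)}, dimension 1).

K has rank 1, so it is an outer product K = u v^T: every row of K is a multiple of one row vector. Reading off the entries, u = (1, -1, 1) and v = (-1, -3, -1) (row i of K equals u_i·v^T). A rank-one matrix u v^T satisfies K u = u (v·u) and kills the (2)-dimensional subspace v^⊥, so its characteristic polynomial is lambda^2 (lambda - v·u) with v·u = tr K = 1. Hence the eigenvalues of I - K are 1 (multiplicity 2) and 1 - (1) = 0, so det(I - K) = 0. (Direct check: I - K =
[[2, 3, 1],
 [-1, -2, -1],
 [1, 3, 2]]
has determinant 0.) So 1 is an eigenvalue of K and (I - K) is not invertible. The finite-dimensional Fredholm alternative says: either (I - K) is invertible, or ker(I - K) ≠ {0} and then range(I - K) = ker((I - K)^*)^⊥, with dim ker(I - K) = dim ker((I - K)^*). We are in the second case, so we need both kernels. Kernel of I - K: (I - K) u = u - u (v·u) = u - u = 0, so ker(I - K) = span{u} = span{(1, -1, 1)} (it is exactly 1-dimensional because rank(I - K) = 2). Kernel of the adjoint: K is real, so (I - K)^* = I - K^T = I - v u^T, and (I - v u^T) v = v - v (u·v) = 0; hence ker((I - K)^*) = span{v} = span{(-1, -3, -1)}. Therefore (I - K) x = y is solvable iff <y, v> = 0, i.e. iff -y_1 - 3y_2 - y_3 = 0. When this holds, K y = u (v·y) = 0, so (I - K) y = y and x = y is a particular solution; the full solution set is the line x = y + c·u = y + c·(1, -1, 1), c ∈ C.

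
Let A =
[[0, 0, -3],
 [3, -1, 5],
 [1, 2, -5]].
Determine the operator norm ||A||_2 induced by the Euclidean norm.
||A||_2 ≈ 8.0431 (= sqrt(largest eigenvalue of A^T A))

||A||_2 = sigma_max(A) = sqrt(lambda_max(A^T A)). Form the symmetric matrix M = A^T A =
[[10, -1, 10],
 [-1, 5, -15],
 [10, -15, 59]].
Its characteristic polynomial (trace, sum of principal 2x2 minors, determinant of M give the coefficients) is
  p(λ) = det(λ I - M) = λ^3 - 74λ^2 + 609λ - 441.
No integer candidate from the rational root theorem (±divisors of 441) is a root, so the roots are irrational. The cubic discriminant is Δ = 765146025 > 0, so there are three distinct real roots. p(0) = -441 and p(1) = 95 have opposite signs, so a root lies in (0, 1); Newton's method refines it to λ ≈ 0.8013. p(8) = 207 and p(9) = -225 have opposite signs, so a root lies in (8, 9); Newton's method refines it to λ ≈ 8.5072. p(64) = -2425 and p(65) = 1119 have opposite signs, so a root lies in (64, 65); Newton's method refines it to λ ≈ 64.6915. Check (Vieta): the three roots sum to 74, matching tr M = 74.
So the eigenvalues of A^T A are ≈ 0.8013, 8.5072, 64.6915 (all ≥ 0, as they must be for A^T A). The largest is λ_max ≈ 64.6915, hence ||A||_2 = sqrt(λ_max) ≈ 8.0431.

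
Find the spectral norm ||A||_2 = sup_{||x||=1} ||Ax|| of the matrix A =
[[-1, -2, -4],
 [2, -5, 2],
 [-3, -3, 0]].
||A||_2 ≈ 6.1823 (= sqrt(largest eigenvalue of A^T A))

||A||_2 = sigma_max(A) = sqrt(lambda_max(A^T A)). Form the symmetric matrix M = A^T A =
[[14, 1, 8],
 [1, 38, -2],
 [8, -2, 20]].
Its characteristic polynomial (trace, sum of principal 2x2 minors, determinant of M give the coefficients) is
  p(λ) = det(λ I - M) = λ^3 - 72λ^2 + 1503λ - 8100.
No integer candidate from the rational root theorem (±divisors of 8100) is a root, so the roots are irrational. The cubic discriminant is Δ = 42728148 > 0, so there are three distinct real roots. p(8) = -172 and p(9) = 324 have opposite signs, so a root lies in (8, 9); Newton's method refines it to λ ≈ 8.3261. p(25) = 100 and p(26) = -118 have opposite signs, so a root lies in (25, 26); Newton's method refines it to λ ≈ 25.4537. p(38) = -82 and p(39) = 324 have opposite signs, so a root lies in (38, 39); Newton's method refines it to λ ≈ 38.2203. Check (Vieta): the three roots sum to 72, matching tr M = 72.
So the eigenvalues of A^T A are ≈ 8.3261, 25.4537, 38.2203 (all ≥ 0, as they must be for A^T A). The largest is λ_max ≈ 38.2203, hence ||A||_2 = sqrt(λ_max) ≈ 6.1823.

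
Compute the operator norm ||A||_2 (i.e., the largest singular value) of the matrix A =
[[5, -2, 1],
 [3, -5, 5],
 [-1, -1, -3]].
||A||_2 = sqrt((88 + sqrt(5392))/2) ≈ 8.9842 (= sqrt(largest eigenvalue of A^T A))

||A||_2 = sigma_max(A) = sqrt(lambda_max(A^T A)). Form the symmetric matrix M = A^T A =
[[35, -24, 23],
 [-24, 30, -24],
 [23, -24, 35]].
Its characteristic polynomial (trace, sum of principal 2x2 minors, determinant of M give the coefficients) is
  p(λ) = det(λ I - M) = λ^3 - 100λ^2 + 1644λ - 7056.
By the rational root theorem any rational root is an integer divisor of 7056. Testing λ = 12: p(12) = 1728 - 14400 + 19728 - 7056 = 0, so λ = 12 is a root. Dividing out (λ - 12) leaves p(λ) = (λ - 12)(λ^2 - 88λ + 588). For λ^2 - 88λ + 588 the discriminant is 5392. It is nonnegative but not a perfect square, so the roots are real and irrational: λ = (88 ± sqrt(5392))/2 ≈ 80.7151, 7.2849.
So the eigenvalues of A^T A are ≈ 7.2849, 12, 80.7151 (all ≥ 0, as they must be for A^T A). The largest is λ_max = (88 + sqrt(5392))/2 ≈ 80.7151, hence ||A||_2 = sqrt(λ_max) = sqrt((88 + sqrt(5392))/2) ≈ 8.9842.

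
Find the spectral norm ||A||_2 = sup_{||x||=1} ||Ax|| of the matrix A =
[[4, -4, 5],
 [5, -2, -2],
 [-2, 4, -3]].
||A||_2 ≈ 9.6084 (= sqrt(largest eigenvalue of A^T A))

||A||_2 = sigma_max(A) = sqrt(lambda_max(A^T A)). Form the symmetric matrix M = A^T A =
[[45, -34, 16],
 [-34, 36, -28],
 [16, -28, 38]].
Its characteristic polynomial (trace, sum of principal 2x2 minors, determinant of M give the coefficients) is
  p(λ) = det(λ I - M) = λ^3 - 119λ^2 + 2502λ - 3600.
No integer candidate from the rational root theorem (±divisors of 3600) is a root, so the roots are irrational. The cubic discriminant is Δ = 20675009412 > 0, so there are three distinct real roots. p(1) = -1216 and p(2) = 936 have opposite signs, so a root lies in (1, 2); Newton's method refines it to λ ≈ 1.5519. p(25) = 200 and p(26) = -1416 have opposite signs, so a root lies in (25, 26); Newton's method refines it to λ ≈ 25.1267. p(92) = -1944 and p(93) = 4212 have opposite signs, so a root lies in (92, 93); Newton's method refines it to λ ≈ 92.3214. Check (Vieta): the three roots sum to 119, matching tr M = 119.
So the eigenvalues of A^T A are ≈ 1.5519, 25.1267, 92.3214 (all ≥ 0, as they must be for A^T A). The largest is λ_max ≈ 92.3214, hence ||A||_2 = sqrt(λ_max) ≈ 9.6084.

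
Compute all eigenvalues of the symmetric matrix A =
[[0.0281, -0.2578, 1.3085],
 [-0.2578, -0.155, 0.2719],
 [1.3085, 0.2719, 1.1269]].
sigma(A) ≈ {-1, 0, 2}

A is real symmetric, so its spectrum consists of real eigenvalues. Expanding the characteristic polynomial of the displayed matrix gives
  det(λ I - A) = p(λ) = λ^3 + (-1)λ^2 + (-2)λ + (0).
Solving p(λ) = 0 yields eigenvalues ≈ -1, 0, 2. (A is shown rounded to 4 decimals, so these recover the underlying integer eigenvalues to within that precision.)
Verification: the trace of A = 1 equals the sum of eigenvalues 1, and det(A) ≈ 0.0001 matches the eigenvalue product 0.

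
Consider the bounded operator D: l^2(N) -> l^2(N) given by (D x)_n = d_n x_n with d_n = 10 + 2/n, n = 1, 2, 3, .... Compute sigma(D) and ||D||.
sigma(D) = {10 + 2/n : n ≥ 1} ∪ {10}; ||D|| = 12

A bounded diagonal operator on l^2 with diagonal entries d_n has spectrum equal to the closure of {d_n : n ≥ 1}: every d_n is an eigenvalue (with eigenvector e_n), so {d_n} ⊂ sigma(D); the spectrum is closed, so its closure is too; and for lambda not in the closure, (D - lambda I) has bounded inverse (the diagonal entries 1/(d_n - lambda) are bounded). For our sequence d_n = 10 + 2/n, n = 1, 2, 3, ...:
  - {d_n} = {10 + 2/n : n ≥ 1}; the only limit point is 10
  - closure = {10 + 2/n : n ≥ 1} ∪ {10}
For the norm: a diagonal operator has ||D|| = sup_n |d_n|. Here d_n = 10 + 2/n is positive and decreasing, so sup_n |d_n| = d_1 = 10 + 2 = 12. So ||D|| = 12.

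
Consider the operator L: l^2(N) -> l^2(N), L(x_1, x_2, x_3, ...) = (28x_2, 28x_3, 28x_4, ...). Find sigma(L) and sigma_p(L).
sigma(L) = closed disk {z in C : |z| ≤ 28}; sigma_p(L) = open disk {z in C : |z| < 28}

Note L = 28·V where V is the unit left shift (V x)_k = x_{k+1}; so sigma(L) = 28·sigma(V) and ||L|| = 28||V||. ||L x||^2 = 784sum_{k≥2} |x_k|^2 ≤ 784||x||^2, with equality on {x : x_1 = 0}, so ||L|| = 28. For any lambda with |lambda| < 28, set r = lambda/28 (|r| < 1); the vector x = (1, r, r^2, ...) is in l^2 and satisfies L x = 28(r, r^2, ...) = lambda x, so lambda is an eigenvalue. On the boundary |lambda| = 28 the geometric series diverges, so no l^2 eigenvector exists, but these lambda lie in the approximate point spectrum. Hence sigma(L) is the closed disk of radius 28 and sigma_p(L) is the open disk.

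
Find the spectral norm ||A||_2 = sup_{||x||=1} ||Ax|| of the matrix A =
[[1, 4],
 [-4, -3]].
||A||_2 = sqrt((42 + sqrt(1088))/2) ≈ 6.1231 (= sqrt(largest eigenvalue of A^T A))

||A||_2 = sigma_max(A) = sqrt(lambda_max(A^T A)). Form the symmetric matrix M = A^T A =
[[17, 16],
 [16, 25]].
Its characteristic polynomial (trace, determinant of M give the coefficients) is
  p(λ) = det(λ I - M) = λ^2 - 42λ + 169.
For λ^2 - 42λ + 169 the discriminant is 1088. It is nonnegative but not a perfect square, so the roots are real and irrational: λ = (42 ± sqrt(1088))/2 ≈ 37.4924, 4.5076.
So the eigenvalues of A^T A are ≈ 4.5076, 37.4924 (all ≥ 0, as they must be for A^T A). The largest is λ_max = (42 + sqrt(1088))/2 ≈ 37.4924, hence ||A||_2 = sqrt(λ_max) = sqrt((42 + sqrt(1088))/2) ≈ 6.1231.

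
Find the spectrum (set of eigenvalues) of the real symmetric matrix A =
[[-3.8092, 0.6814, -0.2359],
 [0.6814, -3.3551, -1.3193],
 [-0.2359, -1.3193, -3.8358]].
sigma(A) ≈ {-5, -4, -2}

A is real symmetric, so its spectrum consists of real eigenvalues. Expanding the characteristic polynomial of the displayed matrix gives
  det(λ I - A) = p(λ) = λ^3 + (11)λ^2 + (38)λ + (40).
Solving p(λ) = 0 yields eigenvalues ≈ -5, -4, -2. (A is shown rounded to 4 decimals, so these recover the underlying integer eigenvalues to within that precision.)
Verification: the trace of A = -11 equals the sum of eigenvalues -11, and det(A) ≈ -40.0005 matches the eigenvalue product -40.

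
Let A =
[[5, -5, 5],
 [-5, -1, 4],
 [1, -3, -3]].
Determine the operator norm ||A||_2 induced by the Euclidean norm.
||A||_2 ≈ 8.6887 (= sqrt(largest eigenvalue of A^T A))

||A||_2 = sigma_max(A) = sqrt(lambda_max(A^T A)). Form the symmetric matrix M = A^T A =
[[51, -23, 2],
 [-23, 35, -20],
 [2, -20, 50]].
Its characteristic polynomial (trace, sum of principal 2x2 minors, determinant of M give the coefficients) is
  p(λ) = det(λ I - M) = λ^3 - 136λ^2 + 5152λ - 44100.
No integer candidate from the rational root theorem (±divisors of 44100) is a root, so the roots are irrational. The cubic discriminant is Δ = 3898089552 > 0, so there are three distinct real roots. p(12) = -132 and p(13) = 2089 have opposite signs, so a root lies in (12, 13); Newton's method refines it to λ ≈ 12.057. p(48) = 444 and p(49) = -539 have opposite signs, so a root lies in (48, 49); Newton's method refines it to λ ≈ 48.4493. p(75) = -825 and p(76) = 892 have opposite signs, so a root lies in (75, 76); Newton's method refines it to λ ≈ 75.4937. Check (Vieta): the three roots sum to 136, matching tr M = 136.
So the eigenvalues of A^T A are ≈ 12.057, 48.4493, 75.4937 (all ≥ 0, as they must be for A^T A). The largest is λ_max ≈ 75.4937, hence ||A||_2 = sqrt(λ_max) ≈ 8.6887.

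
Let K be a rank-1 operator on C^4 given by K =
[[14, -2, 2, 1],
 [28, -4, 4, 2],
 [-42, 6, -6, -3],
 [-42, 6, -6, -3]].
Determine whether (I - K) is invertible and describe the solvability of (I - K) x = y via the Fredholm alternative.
(I - K) is singular (det(I - K) = 0, i.e. 1 ∈ sigma(K)). (I - K) x = y is solvable iff y ⊥ ker((I - K)^*) = span{(14, -2, 2, 1)}, i.e. iff 14y_1 - 2y_2 + 2y_3 + y_4 = 0. When solvable, the solutions are x = y + c·(1, 2, -3, -3), c arbitrary (ker(I - K) = span{(1, 2, -3, -3)}, dimension 1).

K has rank 1, so it is an outer product K = u v^T: every row of K is a multiple of one row vector. Reading off the entries, u = (1, 2, -3, -3) and v = (14, -2, 2, 1) (row i of K equals u_i·v^T). A rank-one matrix u v^T satisfies K u = u (v·u) and kills the (3)-dimensional subspace v^⊥, so its characteristic polynomial is lambda^3 (lambda - v·u) with v·u = tr K = 1. Hence the eigenvalues of I - K are 1 (multiplicity 3) and 1 - (1) = 0, so det(I - K) = 0. (Direct check: I - K =
[[-13, 2, -2, -1],
 [-28, 5, -4, -2],
 [42, -6, 7, 3],
 [42, -6, 6, 4]]
has determinant 0.) So 1 is an eigenvalue of K and (I - K) is not invertible. The finite-dimensional Fredholm alternative says: either (I - K) is invertible, or ker(I - K) ≠ {0} and then range(I - K) = ker((I - K)^*)^⊥, with dim ker(I - K) = dim ker((I - K)^*). We are in the second case, so we need both kernels. Kernel of I - K: (I - K) u = u - u (v·u) = u - u = 0, so ker(I - K) = span{u} = span{(1, 2, -3, -3)} (it is exactly 1-dimensional because rank(I - K) = 3). Kernel of the adjoint: K is real, so (I - K)^* = I - K^T = I - v u^T, and (I - v u^T) v = v - v (u·v) = 0; hence ker((I - K)^*) = span{v} = span{(14, -2, 2, 1)}. Therefore (I - K) x = y is solvable iff <y, v> = 0, i.e. iff 14y_1 - 2y_2 + 2y_3 + y_4 = 0. When this holds, K y = u (v·y) = 0, so (I - K) y = y and x = y is a particular solution; the full solution set is the line x = y + c·u = y + c·(1, 2, -3, -3), c ∈ C.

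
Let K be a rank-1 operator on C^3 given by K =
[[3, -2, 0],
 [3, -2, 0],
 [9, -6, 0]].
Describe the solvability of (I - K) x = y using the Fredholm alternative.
(I - K) is singular (det(I - K) = 0, i.e. 1 ∈ sigma(K)). (I - K) x = y is solvable iff y ⊥ ker((I - K)^*) = span{(3, -2, 0)}, i.e. iff 3y_1 - 2y_2 = 0. When solvable, the solutions are x = y + c·(1, 1, 3), c arbitrary (ker(I - K) = span{(1, 1, 3)}, dimension 1).

K has rank 1, so it is an outer product K = u v^T: every row of K is a multiple of one row vector. Reading off the entries, u = (1, 1, 3) and v = (3, -2, 0) (row i of K equals u_i·v^T). A rank-one matrix u v^T satisfies K u = u (v·u) and kills the (2)-dimensional subspace v^⊥, so its characteristic polynomial is lambda^2 (lambda - v·u) with v·u = tr K = 1. Hence the eigenvalues of I - K are 1 (multiplicity 2) and 1 - (1) = 0, so det(I - K) = 0. (Direct check: I - K =
[[-2, 2, 0],
 [-3, 3, 0],
 [-9, 6, 1]]
has determinant 0.) So 1 is an eigenvalue of K and (I - K) is not invertible. The finite-dimensional Fredholm alternative says: either (I - K) is invertible, or ker(I - K) ≠ {0} and then range(I - K) = ker((I - K)^*)^⊥, with dim ker(I - K) = dim ker((I - K)^*). We are in the second case, so we need both kernels. Kernel of I - K: (I - K) u = u - u (v·u) = u - u = 0, so ker(I - K) = span{u} = span{(1, 1, 3)} (it is exactly 1-dimensional because rank(I - K) = 2). Kernel of the adjoint: K is real, so (I - K)^* = I - K^T = I - v u^T, and (I - v u^T) v = v - v (u·v) = 0; hence ker((I - K)^*) = span{v} = span{(3, -2, 0)}. Therefore (I - K) x = y is solvable iff <y, v> = 0, i.e. iff 3y_1 - 2y_2 = 0. When this holds, K y = u (v·y) = 0, so (I - K) y = y and x = y is a particular solution; the full solution set is the line x = y + c·u = y + c·(1, 1, 3), c ∈ C.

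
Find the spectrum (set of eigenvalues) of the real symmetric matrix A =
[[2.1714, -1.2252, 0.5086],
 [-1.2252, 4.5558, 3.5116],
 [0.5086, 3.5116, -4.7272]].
sigma(A) ≈ {-6, 2, 6}

A is real symmetric, so its spectrum consists of real eigenvalues. Expanding the characteristic polynomial of the displayed matrix gives
  det(λ I - A) = p(λ) = λ^3 + (-2)λ^2 + (-36)λ + (71.9987).
Solving p(λ) = 0 yields eigenvalues ≈ -6, 2, 6. (A is shown rounded to 4 decimals, so these recover the underlying integer eigenvalues to within that precision.)
Verification: the trace of A = 2 equals the sum of eigenvalues 2, and det(A) ≈ -71.9987 matches the eigenvalue product -72.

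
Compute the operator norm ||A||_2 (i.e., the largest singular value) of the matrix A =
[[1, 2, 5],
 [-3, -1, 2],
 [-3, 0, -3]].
||A||_2 ≈ 6.5696 (= sqrt(largest eigenvalue of A^T A))

||A||_2 = sigma_max(A) = sqrt(lambda_max(A^T A)). Form the symmetric matrix M = A^T A =
[[19, 5, 8],
 [5, 5, 8],
 [8, 8, 38]].
Its characteristic polynomial (trace, sum of principal 2x2 minors, determinant of M give the coefficients) is
  p(λ) = det(λ I - M) = λ^3 - 62λ^2 + 854λ - 1764.
No integer candidate from the rational root theorem (±divisors of 1764) is a root, so the roots are irrational. The cubic discriminant is Δ = 227693984 > 0, so there are three distinct real roots. p(2) = -296 and p(3) = 267 have opposite signs, so a root lies in (2, 3); Newton's method refines it to λ ≈ 2.5016. p(16) = 124 and p(17) = -251 have opposite signs, so a root lies in (16, 17); Newton's method refines it to λ ≈ 16.3382. p(43) = -173 and p(44) = 964 have opposite signs, so a root lies in (43, 44); Newton's method refines it to λ ≈ 43.1602. Check (Vieta): the three roots sum to 62, matching tr M = 62.
So the eigenvalues of A^T A are ≈ 2.5016, 16.3382, 43.1602 (all ≥ 0, as they must be for A^T A). The largest is λ_max ≈ 43.1602, hence ||A||_2 = sqrt(λ_max) ≈ 6.5696.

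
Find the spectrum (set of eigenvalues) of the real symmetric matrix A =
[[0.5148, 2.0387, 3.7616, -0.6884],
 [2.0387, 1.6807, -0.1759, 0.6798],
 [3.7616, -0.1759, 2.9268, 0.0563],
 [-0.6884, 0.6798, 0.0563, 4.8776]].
sigma(A) ≈ {-3, 2, 5, 6}

A is real symmetric, so its spectrum consists of real eigenvalues. Expanding the characteristic polynomial of the displayed matrix gives
  det(λ I - A) = p(λ) = λ^4 + (-10)λ^3 + (13)λ^2 + (95.9987)λ + (-179.9942).
Solving p(λ) = 0 yields eigenvalues ≈ -3, 2, 5, 6. (A is shown rounded to 4 decimals, so these recover the underlying integer eigenvalues to within that precision.)
Verification: the trace of A = 10 equals the sum of eigenvalues 10, and det(A) ≈ -179.9942 matches the eigenvalue product -180.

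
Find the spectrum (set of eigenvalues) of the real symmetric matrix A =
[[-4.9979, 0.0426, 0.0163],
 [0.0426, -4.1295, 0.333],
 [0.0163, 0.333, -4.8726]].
sigma(A) ≈ {-5, -4} (-5 with multiplicity 2)

A is real symmetric, so its spectrum consists of real eigenvalues. Expanding the characteristic polynomial of the displayed matrix gives
  det(λ I - A) = p(λ) = λ^3 + (14)λ^2 + (65)λ + (100).
Solving p(λ) = 0 yields eigenvalues ≈ -5, -5, -4. (A is shown rounded to 4 decimals, so these recover the underlying integer eigenvalues to within that precision.)
Verification: the trace of A = -14 equals the sum of eigenvalues -14, and det(A) ≈ -100.0001 matches the eigenvalue product -100.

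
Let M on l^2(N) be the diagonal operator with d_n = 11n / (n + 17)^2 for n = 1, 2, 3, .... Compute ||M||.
||M|| = 11/68 (attained at n = 17)

For M diagonal, ||M|| = sup_n |d_n|. Treat f(x) = 11x / (x + 17)^2 for real x > 0. By the quotient rule, f'(x) = 11(17 - x)/(x + 17)^3, which is positive for x < 17 and negative for x > 17. So f has a unique maximum at x = 17, and since 17 is a positive integer, the supremum over n ≥ 1 is attained at n = 17: d_17 = 11·17/(17 + 17)^2 = 11·17/1156 = 11/68. Hence ||M|| = 11/68.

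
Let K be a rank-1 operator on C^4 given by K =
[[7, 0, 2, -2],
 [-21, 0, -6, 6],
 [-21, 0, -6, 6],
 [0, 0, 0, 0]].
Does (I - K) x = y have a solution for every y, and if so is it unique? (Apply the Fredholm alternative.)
(I - K) is singular (det(I - K) = 0, i.e. 1 ∈ sigma(K)). (I - K) x = y is solvable iff y ⊥ ker((I - K)^*) = span{(7, 0, 2, -2)}, i.e. iff 7y_1 + 2y_3 - 2y_4 = 0. When solvable, the solutions are x = y + c·(1, -3, -3, 0), c arbitrary (ker(I - K) = span{(1, -3, -3, 0)}, dimension 1).

K has rank 1, so it is an outer product K = u v^T: every row of K is a multiple of one row vector. Reading off the entries, u = (1, -3, -3, 0) and v = (7, 0, 2, -2) (row i of K equals u_i·v^T). A rank-one matrix u v^T satisfies K u = u (v·u) and kills the (3)-dimensional subspace v^⊥, so its characteristic polynomial is lambda^3 (lambda - v·u) with v·u = tr K = 1. Hence the eigenvalues of I - K are 1 (multiplicity 3) and 1 - (1) = 0, so det(I - K) = 0. (Direct check: I - K =
[[-6, 0, -2, 2],
 [21, 1, 6, -6],
 [21, 0, 7, -6],
 [0, 0, 0, 1]]
has determinant 0.) So 1 is an eigenvalue of K and (I - K) is not invertible. The finite-dimensional Fredholm alternative says: either (I - K) is invertible, or ker(I - K) ≠ {0} and then range(I - K) = ker((I - K)^*)^⊥, with dim ker(I - K) = dim ker((I - K)^*). We are in the second case, so we need both kernels. Kernel of I - K: (I - K) u = u - u (v·u) = u - u = 0, so ker(I - K) = span{u} = span{(1, -3, -3, 0)} (it is exactly 1-dimensional because rank(I - K) = 3). Kernel of the adjoint: K is real, so (I - K)^* = I - K^T = I - v u^T, and (I - v u^T) v = v - v (u·v) = 0; hence ker((I - K)^*) = span{v} = span{(7, 0, 2, -2)}. Therefore (I - K) x = y is solvable iff <y, v> = 0, i.e. iff 7y_1 + 2y_3 - 2y_4 = 0. When this holds, K y = u (v·y) = 0, so (I - K) y = y and x = y is a particular solution; the full solution set is the line x = y + c·u = y + c·(1, -3, -3, 0), c ∈ C.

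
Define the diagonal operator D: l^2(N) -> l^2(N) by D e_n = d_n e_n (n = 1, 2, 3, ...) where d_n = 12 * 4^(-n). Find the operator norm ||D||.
||D|| = 3 (attained at n = 1)

For D diagonal, ||D|| = sup_n |d_n|. The sequence d_n = 12 * 4^(-n) is positive and strictly decreasing (ratio 4^(-1) < 1), so the supremum is d_1 = 12/4 = 3. Hence ||D|| = 3.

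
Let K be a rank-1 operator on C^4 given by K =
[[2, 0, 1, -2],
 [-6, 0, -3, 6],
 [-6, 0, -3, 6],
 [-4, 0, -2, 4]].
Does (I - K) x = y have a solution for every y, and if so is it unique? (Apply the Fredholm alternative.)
(I - K) is invertible (det(I - K) = -2 ≠ 0), so for every y in C^4 the equation (I - K) x = y has a unique solution.

K has rank 1, so it is an outer product K = u v^T: every row of K is a multiple of one row vector. Reading off the entries, u = (1, -3, -3, -2) and v = (2, 0, 1, -2) (row i of K equals u_i·v^T). A rank-one matrix u v^T satisfies K u = u (v·u) and kills the (3)-dimensional subspace v^⊥, so its characteristic polynomial is lambda^3 (lambda - v·u) with v·u = tr K = 3. Hence the eigenvalues of I - K are 1 (multiplicity 3) and 1 - (3) = -2, so det(I - K) = -2. (Direct check: I - K =
[[-1, 0, -1, 2],
 [6, 1, 3, -6],
 [6, 0, 4, -6],
 [4, 0, 2, -3]]
has determinant -2.) The finite-dimensional Fredholm alternative says: either (I - K) is invertible, or ker(I - K) ≠ {0} and then range(I - K) = ker((I - K)^*)^⊥, with dim ker(I - K) = dim ker((I - K)^*). Since det(I - K) ≠ 0, 1 is not an eigenvalue of K and ker(I - K) = {0}, so we are in the first case: for every y there is a unique x = (I - K)^(-1) y. Explicitly, by the Sherman–Morrison formula, (I - u v^T)^(-1) = I + u v^T/(1 - v·u), i.e. (I - K)^(-1) = I + K/(-2).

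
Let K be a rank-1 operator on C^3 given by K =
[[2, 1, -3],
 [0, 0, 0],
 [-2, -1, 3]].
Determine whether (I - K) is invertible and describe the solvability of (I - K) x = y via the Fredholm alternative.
(I - K) is invertible (det(I - K) = -4 ≠ 0), so for every y in C^3 the equation (I - K) x = y has a unique solution.

K has rank 1, so it is an outer product K = u v^T: every row of K is a multiple of one row vector. Reading off the entries, u = (1, 0, -1) and v = (2, 1, -3) (row i of K equals u_i·v^T). A rank-one matrix u v^T satisfies K u = u (v·u) and kills the (2)-dimensional subspace v^⊥, so its characteristic polynomial is lambda^2 (lambda - v·u) with v·u = tr K = 5. Hence the eigenvalues of I - K are 1 (multiplicity 2) and 1 - (5) = -4, so det(I - K) = -4. (Direct check: I - K =
[[-1, -1, 3],
 [0, 1, 0],
 [2, 1, -2]]
has determinant -4.) The finite-dimensional Fredholm alternative says: either (I - K) is invertible, or ker(I - K) ≠ {0} and then range(I - K) = ker((I - K)^*)^⊥, with dim ker(I - K) = dim ker((I - K)^*). Since det(I - K) ≠ 0, 1 is not an eigenvalue of K and ker(I - K) = {0}, so we are in the first case: for every y there is a unique x = (I - K)^(-1) y. Explicitly, by the Sherman–Morrison formula, (I - u v^T)^(-1) = I + u v^T/(1 - v·u), i.e. (I - K)^(-1) = I + K/(-4).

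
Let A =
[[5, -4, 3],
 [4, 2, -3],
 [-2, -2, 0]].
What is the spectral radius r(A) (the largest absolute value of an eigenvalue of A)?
r(A) ≈ 6.3397

The eigenvalues of A are the roots of its characteristic polynomial. With M = A (coefficients from the trace, the sum of principal 2x2 minors, and det A):
  p(λ) = det(λ I - M) = λ^3 - 7λ^2 + 26λ + 66.
No integer candidate from the rational root theorem (±divisors of 66) is a root, so the roots are irrational. The cubic discriminant is Δ = -280456 < 0, so there is one real root and a complex-conjugate pair. p(-2) = -22 and p(-1) = 32 have opposite signs, so a root lies in (-2, -1); Newton's method refines it to λ ≈ -1.6421. Dividing out (λ - (-1.6421)) leaves approximately λ^2 - 8.6421λ + 40.1916. For λ^2 - 8.6421λ + 40.1916 the discriminant is -86.0797. It is negative, so the remaining roots are the complex-conjugate pair λ ≈ 4.3211 ± 4.639i. Their product equals the constant term, so |λ|^2 ≈ 40.1916 and |λ| ≈ 6.3397.
Thus the eigenvalues (to 4 decimals) are -1.6421 (modulus 1.6421); 4.3211 ± 4.639i (modulus 6.3397). The spectral radius is the largest modulus: r(A) ≈ 6.3397. (Cross-check: r(A) ≤ ||A||_2 ≈ 7.1262; equality holds whenever A is normal, though it can also hold for some non-normal A.)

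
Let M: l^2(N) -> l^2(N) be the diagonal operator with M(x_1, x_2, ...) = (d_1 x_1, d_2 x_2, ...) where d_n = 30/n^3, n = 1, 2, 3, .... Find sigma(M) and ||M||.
sigma(M) = {30/n^3 : n ≥ 1} ∪ {0}; ||M|| = 30

A bounded diagonal operator on l^2 with diagonal entries d_n has spectrum equal to the closure of {d_n : n ≥ 1}: every d_n is an eigenvalue (with eigenvector e_n), so {d_n} ⊂ sigma(M); the spectrum is closed, so its closure is too; and for lambda not in the closure, (M - lambda I) has bounded inverse (the diagonal entries 1/(d_n - lambda) are bounded). For our sequence d_n = 30/n^3, n = 1, 2, 3, ...:
  - {d_n} = {30/n^3 : n ≥ 1}; the only limit point is 0
  - closure = {30/n^3 : n ≥ 1} ∪ {0}
For the norm: a diagonal operator has ||M|| = sup_n |d_n|. Here d_n = 30/n^3 is positive and decreasing, so sup_n |d_n| = d_1 = 30. So ||M|| = 30.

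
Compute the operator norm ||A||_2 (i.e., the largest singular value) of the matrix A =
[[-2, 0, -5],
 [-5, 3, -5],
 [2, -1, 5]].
||A||_2 ≈ 10.5072 (= sqrt(largest eigenvalue of A^T A))

||A||_2 = sigma_max(A) = sqrt(lambda_max(A^T A)). Form the symmetric matrix M = A^T A =
[[33, -17, 45],
 [-17, 10, -20],
 [45, -20, 75]].
Its characteristic polynomial (trace, sum of principal 2x2 minors, determinant of M give the coefficients) is
  p(λ) = det(λ I - M) = λ^3 - 118λ^2 + 841λ - 225.
No integer candidate from the rational root theorem (±divisors of 225) is a root, so the roots are irrational. The cubic discriminant is Δ = 6390705585 > 0, so there are three distinct real roots. p(0) = -225 and p(1) = 499 have opposite signs, so a root lies in (0, 1); Newton's method refines it to λ ≈ 0.2784. p(7) = 223 and p(8) = -537 have opposite signs, so a root lies in (7, 8); Newton's method refines it to λ ≈ 7.3209. p(110) = -4515 and p(111) = 6879 have opposite signs, so a root lies in (110, 111); Newton's method refines it to λ ≈ 110.4008. Check (Vieta): the three roots sum to 118, matching tr M = 118.
So the eigenvalues of A^T A are ≈ 0.2784, 7.3209, 110.4008 (all ≥ 0, as they must be for A^T A). The largest is λ_max ≈ 110.4008, hence ||A||_2 = sqrt(λ_max) ≈ 10.5072.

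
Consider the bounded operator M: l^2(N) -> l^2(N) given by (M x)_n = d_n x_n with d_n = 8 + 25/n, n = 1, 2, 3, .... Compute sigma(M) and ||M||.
sigma(M) = {8 + 25/n : n ≥ 1} ∪ {8}; ||M|| = 33

A bounded diagonal operator on l^2 with diagonal entries d_n has spectrum equal to the closure of {d_n : n ≥ 1}: every d_n is an eigenvalue (with eigenvector e_n), so {d_n} ⊂ sigma(M); the spectrum is closed, so its closure is too; and for lambda not in the closure, (M - lambda I) has bounded inverse (the diagonal entries 1/(d_n - lambda) are bounded). For our sequence d_n = 8 + 25/n, n = 1, 2, 3, ...:
  - {d_n} = {8 + 25/n : n ≥ 1}; the only limit point is 8
  - closure = {8 + 25/n : n ≥ 1} ∪ {8}
For the norm: a diagonal operator has ||M|| = sup_n |d_n|. Here d_n = 8 + 25/n is positive and decreasing, so sup_n |d_n| = d_1 = 8 + 25 = 33. So ||M|| = 33.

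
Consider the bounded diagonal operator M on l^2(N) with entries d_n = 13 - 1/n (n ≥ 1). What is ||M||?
||M|| = 13

For a diagonal operator on l^2 with entries d_n, ||M|| = sup_n |d_n|. Here d_1 = 12, d_2 = 25/2, ..., and d_n = 13 - 1/n increases monotonically toward 13. All terms lie in [12, 13), so |d_n| = d_n and the supremum is the limit 13, which is not attained by any individual d_n. Hence ||M|| = 13.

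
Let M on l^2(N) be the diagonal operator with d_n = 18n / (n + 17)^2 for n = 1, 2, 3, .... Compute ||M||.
||M|| = 9/34 (attained at n = 17)

For M diagonal, ||M|| = sup_n |d_n|. Treat f(x) = 18x / (x + 17)^2 for real x > 0. By the quotient rule, f'(x) = 18(17 - x)/(x + 17)^3, which is positive for x < 17 and negative for x > 17. So f has a unique maximum at x = 17, and since 17 is a positive integer, the supremum over n ≥ 1 is attained at n = 17: d_17 = 18·17/(17 + 17)^2 = 18·17/1156 = 9/34. Hence ||M|| = 9/34.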